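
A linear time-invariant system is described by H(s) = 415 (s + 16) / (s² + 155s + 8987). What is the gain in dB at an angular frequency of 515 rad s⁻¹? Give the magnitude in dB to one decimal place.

-2.0 dB

|j515 + 16| = √(515² + 16²) = 515.2
|(j515)² + 155(j515) + 8987| = |-2.5624e+05 + j79825| = 2.684e+05
|H(j515)| = 415 × 515.2 / 2.684e+05 = 0.79672
20 log₁₀(0.79672) = -1.97 dB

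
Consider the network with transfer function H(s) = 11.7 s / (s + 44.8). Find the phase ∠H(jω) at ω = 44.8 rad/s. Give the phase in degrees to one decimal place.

∠(j44.8) = 90.00°
∠(j44.8 + 44.8) = arctan(44.8/44.8) = 45.00°
∠H(j44.8) = 90.00° − 45.00° = 45.00°

45.0°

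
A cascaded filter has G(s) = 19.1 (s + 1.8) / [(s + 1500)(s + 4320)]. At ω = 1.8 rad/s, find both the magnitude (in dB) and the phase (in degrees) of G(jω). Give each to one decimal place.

|G| = -102.5 dB, ∠G = 44.9°

|j1.8 + 1.8| = √(1.8² + 1.8²) = 2.546
|j1.8 + 1500| = √(1.8² + 1500²) = 1500
|j1.8 + 4320| = √(1.8² + 4320²) = 4320
|G(j1.8)| = 19.1 × 2.546 / (1500 × 4320) = 7.5032e-06
20 log₁₀(7.5032e-06) = -102.50 dB
∠(j1.8 + 1.8) = arctan(1.8/1.8) = 45.00°
∠(j1.8 + 1500) = arctan(1.8/1500) = 0.07°
∠(j1.8 + 4320) = arctan(1.8/4320) = 0.02°
∠G(j1.8) = 45.00° − (0.07° + 0.02°) = 44.91°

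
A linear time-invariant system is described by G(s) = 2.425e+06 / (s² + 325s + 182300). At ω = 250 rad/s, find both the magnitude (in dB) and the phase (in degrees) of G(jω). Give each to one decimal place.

|G| = 24.5 dB, ∠G = -34.1°

|(j250)² + 325(j250) + 182300| = |1.198e+05 + j81250| = 1.448e+05
|G(j250)| = 2.425e+06 / 1.448e+05 = 16.753
20 log₁₀(16.753) = 24.48 dB
∠[(j250)² + 325(j250) + 182300] = ∠[1.198e+05 + j81250] = 34.15°
∠G(j250) = −34.15° = -34.15°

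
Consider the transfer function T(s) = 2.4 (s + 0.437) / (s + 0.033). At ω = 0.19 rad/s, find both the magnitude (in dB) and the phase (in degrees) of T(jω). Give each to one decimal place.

|T| = 15.5 dB, ∠T = -56.6°

|j0.19 + 0.437| = √(0.19² + 0.437²) = 0.4765
|j0.19 + 0.033| = √(0.19² + 0.033²) = 0.1928
|T(j0.19)| = 2.4 × 0.4765 / 0.1928 = 5.9304
20 log₁₀(5.9304) = 15.46 dB
∠(j0.19 + 0.437) = arctan(0.19/0.437) = 23.50°
∠(j0.19 + 0.033) = arctan(0.19/0.033) = 80.15°
∠T(j0.19) = 23.50° − 80.15° = -56.65°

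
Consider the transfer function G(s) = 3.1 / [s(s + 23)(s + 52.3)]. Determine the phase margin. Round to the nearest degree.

90°

Gain crossover: |G(jω)| = 1 at ω ≈ 0.00258 rad/s.
∠G(j0.00258) = −90° − arctan(0.00258/23) − arctan(0.00258/52.3) ≈ -90.01°
PM = 180° + (-90.01°) = 89.99°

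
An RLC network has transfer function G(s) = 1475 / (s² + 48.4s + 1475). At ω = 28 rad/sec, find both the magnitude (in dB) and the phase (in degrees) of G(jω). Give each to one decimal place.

|G| = -0.3 dB, ∠G = -63.0°

|(j28)² + 48.4(j28) + 1475| = |691 + j1355.2| = 1521
|G(j28)| = 1475 / 1521 = 0.96963
20 log₁₀(0.96963) = -0.27 dB
∠[(j28)² + 48.4(j28) + 1475] = ∠[691 + j1355.2] = 62.98°
∠G(j28) = −62.98° = -62.98°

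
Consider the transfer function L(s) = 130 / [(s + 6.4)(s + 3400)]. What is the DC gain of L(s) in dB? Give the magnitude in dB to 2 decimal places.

-44.47 dB

L(0) = 130 / (6.4 × 3400) = 0.0059743
20 log₁₀(0.0059743) = -44.474 dB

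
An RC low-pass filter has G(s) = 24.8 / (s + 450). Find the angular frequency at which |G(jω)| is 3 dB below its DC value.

For a single-pole low-pass, the −3 dB point is at the pole: ω = 450 rad/s.

450 rad/s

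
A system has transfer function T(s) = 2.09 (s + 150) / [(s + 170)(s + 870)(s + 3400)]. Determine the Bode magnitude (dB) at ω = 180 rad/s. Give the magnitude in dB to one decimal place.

|j180 + 150| = √(180² + 150²) = 234.3
|j180 + 170| = √(180² + 170²) = 247.6
|j180 + 870| = √(180² + 870²) = 888.4
|j180 + 3400| = √(180² + 3400²) = 3405
|T(j180)| = 2.09 × 234.3 / (247.6 × 888.4 × 3405) = 6.5387e-07
20 log₁₀(6.5387e-07) = -123.69 dB

-123.7 dB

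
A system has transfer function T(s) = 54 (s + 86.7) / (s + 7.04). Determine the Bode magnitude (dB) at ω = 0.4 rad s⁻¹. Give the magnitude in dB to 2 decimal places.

|j0.4 + 86.7| = √(0.4² + 86.7²) = 86.7
|j0.4 + 7.04| = √(0.4² + 7.04²) = 7.051
|T(j0.4)| = 54 × 86.7 / 7.051 = 663.96
20 log₁₀(663.96) = 56.443 dB

56.44 dB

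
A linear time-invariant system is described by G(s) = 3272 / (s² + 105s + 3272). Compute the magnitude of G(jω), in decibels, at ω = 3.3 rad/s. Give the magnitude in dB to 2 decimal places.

|(j3.3)² + 105(j3.3) + 3272| = |3261.1 + j346.5| = 3279
|G(j3.3)| = 3272 / 3279 = 0.99772
20 log₁₀(0.99772) = -0.020 dB

-0.02 dB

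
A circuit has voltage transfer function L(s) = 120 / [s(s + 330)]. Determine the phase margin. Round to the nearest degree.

Gain crossover: |L(jω)| = 1 at ω ≈ 0.364 rad/s.
∠L(j0.364) = −90° − arctan(0.364/330) ≈ -90.06°
PM = 180° + (-90.06°) = 89.94°

90°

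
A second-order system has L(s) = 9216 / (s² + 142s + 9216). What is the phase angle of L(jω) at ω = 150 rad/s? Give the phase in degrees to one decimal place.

∠[(j150)² + 142(j150) + 9216] = ∠[-13284 + j21300] = 121.95°
∠L(j150) = −121.95° = -121.95°

-122.0°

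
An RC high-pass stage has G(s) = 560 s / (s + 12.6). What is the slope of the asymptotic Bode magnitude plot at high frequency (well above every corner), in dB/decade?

0 dB/decade

With 1 zero and 1 pole, the high-frequency asymptotic slope is 20 × (1 − 1) = 0 dB/decade.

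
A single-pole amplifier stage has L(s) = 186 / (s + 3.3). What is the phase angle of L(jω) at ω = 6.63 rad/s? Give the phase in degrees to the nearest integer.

∠(j6.63 + 3.3) = arctan(6.63/3.3) = 63.54°
∠L(j6.63) = −63.54° = -63.54°

-64°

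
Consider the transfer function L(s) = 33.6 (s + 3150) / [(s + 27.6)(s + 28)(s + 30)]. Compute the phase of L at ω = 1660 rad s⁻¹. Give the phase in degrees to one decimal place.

-239.3°

∠(j1660 + 3150) = arctan(1660/3150) = 27.79°
∠(j1660 + 27.6) = arctan(1660/27.6) = 89.05°
∠(j1660 + 28) = arctan(1660/28) = 89.03°
∠(j1660 + 30) = arctan(1660/30) = 88.96°
∠L(j1660) = 27.79° − (89.05° + 89.03° + 88.96°) = -239.26°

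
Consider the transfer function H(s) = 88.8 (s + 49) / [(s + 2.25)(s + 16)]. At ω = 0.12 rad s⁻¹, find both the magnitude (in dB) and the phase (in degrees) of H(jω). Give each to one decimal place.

|H| = 41.6 dB, ∠H = -3.3°

|j0.12 + 49| = √(0.12² + 49²) = 49
|j0.12 + 2.25| = √(0.12² + 2.25²) = 2.253
|j0.12 + 16| = √(0.12² + 16²) = 16
|H(j0.12)| = 88.8 × 49 / (2.253 × 16) = 120.69
20 log₁₀(120.69) = 41.63 dB
∠(j0.12 + 49) = arctan(0.12/49) = 0.14°
∠(j0.12 + 2.25) = arctan(0.12/2.25) = 3.05°
∠(j0.12 + 16) = arctan(0.12/16) = 0.43°
∠H(j0.12) = 0.14° − (3.05° + 0.43°) = -3.34°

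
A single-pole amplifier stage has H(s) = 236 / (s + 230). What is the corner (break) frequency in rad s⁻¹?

230 rad s⁻¹

The single real pole at s = −230 gives a corner at ω = 230 rad s⁻¹.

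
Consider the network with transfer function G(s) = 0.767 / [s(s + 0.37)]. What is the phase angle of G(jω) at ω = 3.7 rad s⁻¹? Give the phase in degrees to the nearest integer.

∠(j3.7 + 0.37) = arctan(3.7/0.37) = 84.29°
∠(j3.7) = 90.00°
∠G(j3.7) = − (84.29° + 90.00°) = -174.29°

-174°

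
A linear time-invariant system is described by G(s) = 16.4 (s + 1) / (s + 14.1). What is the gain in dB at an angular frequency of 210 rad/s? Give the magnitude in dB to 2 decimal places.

|j210 + 1| = √(210² + 1²) = 210
|j210 + 14.1| = √(210² + 14.1²) = 210.5
|G(j210)| = 16.4 × 210 / 210.5 = 16.363
20 log₁₀(16.363) = 24.277 dB

24.28 dB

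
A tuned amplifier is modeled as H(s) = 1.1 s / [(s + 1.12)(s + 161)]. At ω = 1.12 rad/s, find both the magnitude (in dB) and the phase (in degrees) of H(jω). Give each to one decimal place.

|H| = -46.3 dB, ∠H = 44.6°

|j1.12| = 1.12
|j1.12 + 1.12| = √(1.12² + 1.12²) = 1.584
|j1.12 + 161| = √(1.12² + 161²) = 161
|H(j1.12)| = 1.1 × 1.12 / (1.584 × 161) = 0.004831
20 log₁₀(0.004831) = -46.32 dB
∠(j1.12) = 90.00°
∠(j1.12 + 1.12) = arctan(1.12/1.12) = 45.00°
∠(j1.12 + 161) = arctan(1.12/161) = 0.40°
∠H(j1.12) = 90.00° − (45.00° + 0.40°) = 44.60°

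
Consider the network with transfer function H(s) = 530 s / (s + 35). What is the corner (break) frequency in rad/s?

The single real pole at s = −35 gives a corner at ω = 35 rad/s.

35 rad/s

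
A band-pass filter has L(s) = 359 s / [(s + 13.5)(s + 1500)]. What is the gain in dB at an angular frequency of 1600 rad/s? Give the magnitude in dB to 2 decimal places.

|j1600| = 1600
|j1600 + 13.5| = √(1600² + 13.5²) = 1600
|j1600 + 1500| = √(1600² + 1500²) = 2193
|L(j1600)| = 359 × 1600 / (1600 × 2193) = 0.16368
20 log₁₀(0.16368) = -15.720 dB

-15.72 dB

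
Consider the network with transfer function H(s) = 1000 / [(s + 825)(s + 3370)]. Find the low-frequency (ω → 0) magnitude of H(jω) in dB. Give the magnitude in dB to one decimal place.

H(0) = 1000 / (825 × 3370) = 0.00035968
20 log₁₀(0.00035968) = -68.88 dB

-68.9 dB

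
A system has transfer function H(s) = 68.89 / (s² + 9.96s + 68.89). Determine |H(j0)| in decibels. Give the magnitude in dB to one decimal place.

0.0 dB

H(0) = 68.89 / 68.89 = 1
20 log₁₀(1) = 0.00 dB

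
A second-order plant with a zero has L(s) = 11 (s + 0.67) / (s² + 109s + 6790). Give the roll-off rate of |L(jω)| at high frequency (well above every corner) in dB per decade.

With 1 zero and 2 poles, the high-frequency asymptotic slope is 20 × (1 − 2) = -20 dB/decade.

-20 dB/decade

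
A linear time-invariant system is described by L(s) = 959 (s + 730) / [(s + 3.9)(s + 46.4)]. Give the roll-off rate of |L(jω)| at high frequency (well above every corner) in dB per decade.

With 1 zero and 2 poles, the high-frequency asymptotic slope is 20 × (1 − 2) = -20 dB/decade.

-20 dB/decade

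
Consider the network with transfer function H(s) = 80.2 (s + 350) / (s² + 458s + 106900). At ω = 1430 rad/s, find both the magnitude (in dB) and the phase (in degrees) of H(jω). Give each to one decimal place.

|j1430 + 350| = √(1430² + 350²) = 1472
|(j1430)² + 458(j1430) + 106900| = |-1.938e+06 + j6.5494e+05| = 2.046e+06
|H(j1430)| = 80.2 × 1472 / 2.046e+06 = 0.057717
20 log₁₀(0.057717) = -24.77 dB
∠(j1430 + 350) = arctan(1430/350) = 76.25°
∠[(j1430)² + 458(j1430) + 106900] = ∠[-1.938e+06 + j6.5494e+05] = 161.33°
∠H(j1430) = 76.25° − 161.33° = -85.08°

|H| = -24.8 dB, ∠H = -85.1°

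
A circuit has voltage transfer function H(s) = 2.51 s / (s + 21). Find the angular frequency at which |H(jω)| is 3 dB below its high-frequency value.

For a single-pole high-pass, the −3 dB point is at the pole: ω = 21 rad/sec.

21 rad/sec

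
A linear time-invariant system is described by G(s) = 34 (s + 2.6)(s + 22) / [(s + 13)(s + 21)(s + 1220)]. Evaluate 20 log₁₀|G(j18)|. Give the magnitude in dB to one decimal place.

|j18 + 2.6| = √(18² + 2.6²) = 18.19
|j18 + 22| = √(18² + 22²) = 28.43
|j18 + 13| = √(18² + 13²) = 22.2
|j18 + 21| = √(18² + 21²) = 27.66
|j18 + 1220| = √(18² + 1220²) = 1220
|G(j18)| = 34 × 18.19 × 28.43 / (22.2 × 27.66 × 1220) = 0.023457
20 log₁₀(0.023457) = -32.59 dB

-32.6 dB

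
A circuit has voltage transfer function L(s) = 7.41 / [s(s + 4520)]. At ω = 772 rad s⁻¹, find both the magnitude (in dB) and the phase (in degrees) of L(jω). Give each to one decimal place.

|j772 + 4520| = √(772² + 4520²) = 4585
|j772| = 772
|L(j772)| = 7.41 / (4585 × 772) = 2.0932e-06
20 log₁₀(2.0932e-06) = -113.58 dB
∠(j772 + 4520) = arctan(772/4520) = 9.69°
∠(j772) = 90.00°
∠L(j772) = − (9.69° + 90.00°) = -99.69°

|L| = -113.6 dB, ∠L = -99.7°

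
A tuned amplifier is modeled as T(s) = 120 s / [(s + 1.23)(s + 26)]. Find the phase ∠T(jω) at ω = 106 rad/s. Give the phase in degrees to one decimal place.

∠(j106) = 90.00°
∠(j106 + 1.23) = arctan(106/1.23) = 89.34°
∠(j106 + 26) = arctan(106/26) = 76.22°
∠T(j106) = 90.00° − (89.34° + 76.22°) = -75.55°

-75.6°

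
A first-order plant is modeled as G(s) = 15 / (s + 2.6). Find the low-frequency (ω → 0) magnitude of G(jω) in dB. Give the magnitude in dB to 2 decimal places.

G(0) = 15 / 2.6 = 5.7692
20 log₁₀(5.7692) = 15.222 dB

15.22 dB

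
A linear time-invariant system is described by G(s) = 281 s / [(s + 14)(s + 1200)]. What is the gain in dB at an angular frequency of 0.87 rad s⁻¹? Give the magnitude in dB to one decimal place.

-36.8 dB

|j0.87| = 0.87
|j0.87 + 14| = √(0.87² + 14²) = 14.03
|j0.87 + 1200| = √(0.87² + 1200²) = 1200
|G(j0.87)| = 281 × 0.87 / (14.03 × 1200) = 0.014524
20 log₁₀(0.014524) = -36.76 dB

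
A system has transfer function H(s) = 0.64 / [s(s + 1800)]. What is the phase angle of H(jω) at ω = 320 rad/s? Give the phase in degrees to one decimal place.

-100.1°

∠(j320 + 1800) = arctan(320/1800) = 10.08°
∠(j320) = 90.00°
∠H(j320) = − (10.08° + 90.00°) = -100.08°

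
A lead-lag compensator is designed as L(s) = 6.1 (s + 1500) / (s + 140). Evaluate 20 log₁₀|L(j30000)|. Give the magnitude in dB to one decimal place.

15.7 dB

|j30000 + 1500| = √(30000² + 1500²) = 3.004e+04
|j30000 + 140| = √(30000² + 140²) = 3e+04
|L(j30000)| = 6.1 × 3.004e+04 / 3e+04 = 6.1076
20 log₁₀(6.1076) = 15.72 dB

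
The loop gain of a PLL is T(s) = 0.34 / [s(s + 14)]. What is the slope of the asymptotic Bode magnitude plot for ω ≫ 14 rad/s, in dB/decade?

With 0 zeros and 2 poles, the high-frequency asymptotic slope is 20 × (0 − 2) = -40 dB/decade.

-40 dB/decade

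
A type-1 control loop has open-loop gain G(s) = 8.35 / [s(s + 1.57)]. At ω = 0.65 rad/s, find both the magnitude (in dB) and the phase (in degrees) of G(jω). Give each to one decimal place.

|G| = 17.6 dB, ∠G = -112.5°

|j0.65 + 1.57| = √(0.65² + 1.57²) = 1.699
|j0.65| = 0.65
|G(j0.65)| = 8.35 / (1.699 × 0.65) = 7.56
20 log₁₀(7.56) = 17.57 dB
∠(j0.65 + 1.57) = arctan(0.65/1.57) = 22.49°
∠(j0.65) = 90.00°
∠G(j0.65) = − (22.49° + 90.00°) = -112.49°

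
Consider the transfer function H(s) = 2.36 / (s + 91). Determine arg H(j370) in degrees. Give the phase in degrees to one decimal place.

-76.2°

∠(j370 + 91) = arctan(370/91) = 76.18°
∠H(j370) = −76.18° = -76.18°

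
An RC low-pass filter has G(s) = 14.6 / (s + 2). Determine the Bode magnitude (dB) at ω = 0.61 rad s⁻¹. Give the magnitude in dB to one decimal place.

16.9 dB

|j0.61 + 2| = √(0.61² + 2²) = 2.091
|G(j0.61)| = 14.6 / 2.091 = 6.9824
20 log₁₀(6.9824) = 16.88 dB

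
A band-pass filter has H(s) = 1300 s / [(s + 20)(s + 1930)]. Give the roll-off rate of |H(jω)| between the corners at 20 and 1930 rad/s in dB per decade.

0 dB/decade

In this band the factors already past their corner are: 1 differentiator zero, pole at 20; net slope = 0 dB/decade.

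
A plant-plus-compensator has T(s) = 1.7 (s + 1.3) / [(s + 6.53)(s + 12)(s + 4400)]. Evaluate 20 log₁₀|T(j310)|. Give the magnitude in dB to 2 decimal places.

|j310 + 1.3| = √(310² + 1.3²) = 310
|j310 + 6.53| = √(310² + 6.53²) = 310.1
|j310 + 12| = √(310² + 12²) = 310.2
|j310 + 4400| = √(310² + 4400²) = 4411
|T(j310)| = 1.7 × 310 / (310.1 × 310.2 × 4411) = 1.2421e-06
20 log₁₀(1.2421e-06) = -118.117 dB

-118.12 dB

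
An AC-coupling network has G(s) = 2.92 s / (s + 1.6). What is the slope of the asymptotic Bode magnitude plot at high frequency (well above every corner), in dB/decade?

0 dB/decade

With 1 zero and 1 pole, the high-frequency asymptotic slope is 20 × (1 − 1) = 0 dB/decade.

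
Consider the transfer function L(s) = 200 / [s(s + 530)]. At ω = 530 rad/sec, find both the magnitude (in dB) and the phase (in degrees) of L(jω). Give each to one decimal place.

|j530 + 530| = √(530² + 530²) = 749.5
|j530| = 530
|L(j530)| = 200 / (749.5 × 530) = 0.00050346
20 log₁₀(0.00050346) = -65.96 dB
∠(j530 + 530) = arctan(530/530) = 45.00°
∠(j530) = 90.00°
∠L(j530) = − (45.00° + 90.00°) = -135.00°

|L| = -66.0 dB, ∠L = -135.0°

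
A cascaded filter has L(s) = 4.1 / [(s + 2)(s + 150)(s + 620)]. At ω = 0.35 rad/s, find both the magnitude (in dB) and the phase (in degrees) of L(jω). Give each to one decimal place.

|j0.35 + 2| = √(0.35² + 2²) = 2.03
|j0.35 + 150| = √(0.35² + 150²) = 150
|j0.35 + 620| = √(0.35² + 620²) = 620
|L(j0.35)| = 4.1 / (2.03 × 150 × 620) = 2.1713e-05
20 log₁₀(2.1713e-05) = -93.27 dB
∠(j0.35 + 2) = arctan(0.35/2) = 9.93°
∠(j0.35 + 150) = arctan(0.35/150) = 0.13°
∠(j0.35 + 620) = arctan(0.35/620) = 0.03°
∠L(j0.35) = − (9.93° + 0.13° + 0.03°) = -10.09°

|L| = -93.3 dB, ∠L = -10.1°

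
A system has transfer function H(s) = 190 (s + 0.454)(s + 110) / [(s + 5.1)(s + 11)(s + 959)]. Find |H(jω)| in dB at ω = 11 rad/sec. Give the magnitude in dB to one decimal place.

|j11 + 0.454| = √(11² + 0.454²) = 11.01
|j11 + 110| = √(11² + 110²) = 110.5
|j11 + 5.1| = √(11² + 5.1²) = 12.12
|j11 + 11| = √(11² + 11²) = 15.56
|j11 + 959| = √(11² + 959²) = 959.1
|H(j11)| = 190 × 11.01 × 110.5 / (12.12 × 15.56 × 959.1) = 1.2783
20 log₁₀(1.2783) = 2.13 dB

2.1 dB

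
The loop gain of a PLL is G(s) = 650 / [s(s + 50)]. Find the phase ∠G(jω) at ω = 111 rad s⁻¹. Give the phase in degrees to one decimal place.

∠(j111 + 50) = arctan(111/50) = 65.75°
∠(j111) = 90.00°
∠G(j111) = − (65.75° + 90.00°) = -155.75°

-155.8 deg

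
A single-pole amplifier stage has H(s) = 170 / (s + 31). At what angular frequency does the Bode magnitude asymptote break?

The single real pole at s = −31 gives a corner at ω = 31 rad s⁻¹.

31 rad s⁻¹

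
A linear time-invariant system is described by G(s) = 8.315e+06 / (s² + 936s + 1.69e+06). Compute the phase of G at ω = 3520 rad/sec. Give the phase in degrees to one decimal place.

∠[(j3520)² + 936(j3520) + 1.69e+06] = ∠[-1.07e+07 + j3.2947e+06] = 162.89°
∠G(j3520) = −162.89° = -162.89°

-162.9°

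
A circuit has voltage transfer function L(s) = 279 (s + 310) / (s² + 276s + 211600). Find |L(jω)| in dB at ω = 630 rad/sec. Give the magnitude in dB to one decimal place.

-2.3 dB

|j630 + 310| = √(630² + 310²) = 702.1
|(j630)² + 276(j630) + 211600| = |-1.853e+05 + j1.7388e+05| = 2.541e+05
|L(j630)| = 279 × 702.1 / 2.541e+05 = 0.77092
20 log₁₀(0.77092) = -2.26 dB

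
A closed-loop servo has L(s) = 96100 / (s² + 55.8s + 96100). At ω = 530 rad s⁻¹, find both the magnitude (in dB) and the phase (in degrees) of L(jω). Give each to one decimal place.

|L| = -5.8 dB, ∠L = -170.9°

|(j530)² + 55.8(j530) + 96100| = |-1.848e+05 + j29574| = 1.872e+05
|L(j530)| = 96100 / 1.872e+05 = 0.51349
20 log₁₀(0.51349) = -5.79 dB
∠[(j530)² + 55.8(j530) + 96100] = ∠[-1.848e+05 + j29574] = 170.91°
∠L(j530) = −170.91° = -170.91°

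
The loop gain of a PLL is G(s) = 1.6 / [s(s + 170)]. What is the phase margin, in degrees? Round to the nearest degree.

Gain crossover: |G(jω)| = 1 at ω ≈ 0.00941 rad/sec.
∠G(j0.00941) = −90° − arctan(0.00941/170) ≈ -90.00°
PM = 180° + (-90.00°) = 90.00°

90°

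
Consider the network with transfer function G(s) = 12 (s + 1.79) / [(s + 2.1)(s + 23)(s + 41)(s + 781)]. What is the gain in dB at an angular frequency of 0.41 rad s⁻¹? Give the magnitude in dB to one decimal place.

|j0.41 + 1.79| = √(0.41² + 1.79²) = 1.836
|j0.41 + 2.1| = √(0.41² + 2.1²) = 2.14
|j0.41 + 23| = √(0.41² + 23²) = 23
|j0.41 + 41| = √(0.41² + 41²) = 41
|j0.41 + 781| = √(0.41² + 781²) = 781
|G(j0.41)| = 12 × 1.836 / (2.14 × 23 × 41 × 781) = 1.3981e-05
20 log₁₀(1.3981e-05) = -97.09 dB

-97.1 dB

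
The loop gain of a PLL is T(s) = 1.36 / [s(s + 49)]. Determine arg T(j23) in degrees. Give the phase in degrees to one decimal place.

-115.1°

∠(j23 + 49) = arctan(23/49) = 25.14°
∠(j23) = 90.00°
∠T(j23) = − (25.14° + 90.00°) = -115.14°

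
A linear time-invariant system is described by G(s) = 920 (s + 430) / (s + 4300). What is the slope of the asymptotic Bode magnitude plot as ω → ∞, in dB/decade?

With 1 zero and 1 pole, the high-frequency asymptotic slope is 20 × (1 − 1) = 0 dB/decade.

0 dB/decade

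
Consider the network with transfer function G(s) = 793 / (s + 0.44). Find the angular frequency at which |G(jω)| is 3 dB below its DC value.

For a single-pole low-pass, the −3 dB point is at the pole: ω = 0.44 rad/s.

0.44 rad/s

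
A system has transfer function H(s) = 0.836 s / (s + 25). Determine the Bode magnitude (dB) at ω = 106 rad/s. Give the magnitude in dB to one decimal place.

|j106| = 106
|j106 + 25| = √(106² + 25²) = 108.9
|H(j106)| = 0.836 × 106 / 108.9 = 0.81368
20 log₁₀(0.81368) = -1.79 dB

-1.8 dB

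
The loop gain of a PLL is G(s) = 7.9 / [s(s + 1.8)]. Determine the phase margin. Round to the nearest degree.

Gain crossover: |G(jω)| = 1 at ω ≈ 2.54 rad/s.
∠G(j2.54) = −90° − arctan(2.54/1.8) ≈ -144.66°
PM = 180° + (-144.66°) = 35.34°

35°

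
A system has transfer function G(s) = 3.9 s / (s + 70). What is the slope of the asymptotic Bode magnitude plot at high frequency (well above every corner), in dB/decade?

0 dB/decade

With 1 zero and 1 pole, the high-frequency asymptotic slope is 20 × (1 − 1) = 0 dB/decade.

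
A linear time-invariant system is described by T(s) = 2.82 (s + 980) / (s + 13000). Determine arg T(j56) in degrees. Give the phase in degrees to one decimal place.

∠(j56 + 980) = arctan(56/980) = 3.27°
∠(j56 + 13000) = arctan(56/13000) = 0.25°
∠T(j56) = 3.27° − 0.25° = 3.02°

3.0°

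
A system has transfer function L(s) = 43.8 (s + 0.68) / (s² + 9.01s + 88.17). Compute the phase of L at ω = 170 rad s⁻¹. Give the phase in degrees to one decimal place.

∠(j170 + 0.68) = arctan(170/0.68) = 89.77°
∠[(j170)² + 9.01(j170) + 88.17] = ∠[-28812 + j1531.7] = 176.96°
∠L(j170) = 89.77° − 176.96° = -87.19°

-87.2°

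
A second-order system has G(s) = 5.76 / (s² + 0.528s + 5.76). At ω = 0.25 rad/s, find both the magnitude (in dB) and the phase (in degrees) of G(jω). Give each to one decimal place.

|G| = 0.1 dB, ∠G = -1.3°

|(j0.25)² + 0.528(j0.25) + 5.76| = |5.6975 + j0.132| = 5.699
|G(j0.25)| = 5.76 / 5.699 = 1.0107
20 log₁₀(1.0107) = 0.09 dB
∠[(j0.25)² + 0.528(j0.25) + 5.76] = ∠[5.6975 + j0.132] = 1.33°
∠G(j0.25) = −1.33° = -1.33°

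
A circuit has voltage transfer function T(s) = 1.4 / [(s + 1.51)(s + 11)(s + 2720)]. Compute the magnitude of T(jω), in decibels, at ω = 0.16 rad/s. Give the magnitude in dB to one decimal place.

-90.2 dB

|j0.16 + 1.51| = √(0.16² + 1.51²) = 1.518
|j0.16 + 11| = √(0.16² + 11²) = 11
|j0.16 + 2720| = √(0.16² + 2720²) = 2720
|T(j0.16)| = 1.4 / (1.518 × 11 × 2720) = 3.0812e-05
20 log₁₀(3.0812e-05) = -90.23 dB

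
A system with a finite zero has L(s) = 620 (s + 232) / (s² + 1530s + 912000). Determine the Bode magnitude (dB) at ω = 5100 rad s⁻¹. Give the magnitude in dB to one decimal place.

|j5100 + 232| = √(5100² + 232²) = 5105
|(j5100)² + 1530(j5100) + 912000| = |-2.5098e+07 + j7.803e+06| = 2.628e+07
|L(j5100)| = 620 × 5105 / 2.628e+07 = 0.12043
20 log₁₀(0.12043) = -18.39 dB

-18.4 dB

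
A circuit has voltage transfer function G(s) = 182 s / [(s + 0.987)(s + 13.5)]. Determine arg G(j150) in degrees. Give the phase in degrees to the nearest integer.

-84 deg

∠(j150) = 90.00°
∠(j150 + 0.987) = arctan(150/0.987) = 89.62°
∠(j150 + 13.5) = arctan(150/13.5) = 84.86°
∠G(j150) = 90.00° − (89.62° + 84.86°) = -84.48°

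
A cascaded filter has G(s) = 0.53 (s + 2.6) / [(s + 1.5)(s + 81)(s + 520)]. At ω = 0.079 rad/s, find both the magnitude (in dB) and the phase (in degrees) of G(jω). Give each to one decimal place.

|G| = -93.2 dB, ∠G = -1.3°

|j0.079 + 2.6| = √(0.079² + 2.6²) = 2.601
|j0.079 + 1.5| = √(0.079² + 1.5²) = 1.502
|j0.079 + 81| = √(0.079² + 81²) = 81
|j0.079 + 520| = √(0.079² + 520²) = 520
|G(j0.079)| = 0.53 × 2.601 / (1.502 × 81 × 520) = 2.1791e-05
20 log₁₀(2.1791e-05) = -93.23 dB
∠(j0.079 + 2.6) = arctan(0.079/2.6) = 1.74°
∠(j0.079 + 1.5) = arctan(0.079/1.5) = 3.01°
∠(j0.079 + 81) = arctan(0.079/81) = 0.06°
∠(j0.079 + 520) = arctan(0.079/520) = 0.01°
∠G(j0.079) = 1.74° − (3.01° + 0.06° + 0.01°) = -1.34°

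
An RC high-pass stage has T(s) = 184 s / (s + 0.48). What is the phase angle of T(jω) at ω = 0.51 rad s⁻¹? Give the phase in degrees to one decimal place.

43.3 deg

∠(j0.51) = 90.00°
∠(j0.51 + 0.48) = arctan(0.51/0.48) = 46.74°
∠T(j0.51) = 90.00° − 46.74° = 43.26°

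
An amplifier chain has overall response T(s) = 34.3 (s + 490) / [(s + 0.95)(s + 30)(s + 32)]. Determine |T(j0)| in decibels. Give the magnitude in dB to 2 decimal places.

T(0) = 34.3 × 490 / (0.95 × 30 × 32) = 18.429
20 log₁₀(18.429) = 25.310 dB

25.31 dB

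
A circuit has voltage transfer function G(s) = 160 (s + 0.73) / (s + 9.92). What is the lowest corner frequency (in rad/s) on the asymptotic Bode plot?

Break frequencies occur at each pole and zero magnitude: 0.73 rad/s, 9.92 rad/s.
The lowest is 0.73 rad/s.

0.73 rad/s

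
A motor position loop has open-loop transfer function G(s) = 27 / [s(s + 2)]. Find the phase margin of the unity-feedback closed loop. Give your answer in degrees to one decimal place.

21.8°

Gain crossover: |G(jω)| = 1 at ω ≈ 5.01 rad s⁻¹.
∠G(j5.01) = −90° − arctan(5.01/2) ≈ -158.23°
PM = 180° + (-158.23°) = 21.77°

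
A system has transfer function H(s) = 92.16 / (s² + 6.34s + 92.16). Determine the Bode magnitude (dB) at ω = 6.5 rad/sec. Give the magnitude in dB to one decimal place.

3.1 dB

|(j6.5)² + 6.34(j6.5) + 92.16| = |49.91 + j41.21| = 64.72
|H(j6.5)| = 92.16 / 64.72 = 1.4239
20 log₁₀(1.4239) = 3.07 dB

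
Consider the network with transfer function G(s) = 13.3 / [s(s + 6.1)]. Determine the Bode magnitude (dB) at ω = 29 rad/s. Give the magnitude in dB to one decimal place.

|j29 + 6.1| = √(29² + 6.1²) = 29.63
|j29| = 29
|G(j29)| = 13.3 / (29.63 × 29) = 0.015476
20 log₁₀(0.015476) = -36.21 dB

-36.2 dB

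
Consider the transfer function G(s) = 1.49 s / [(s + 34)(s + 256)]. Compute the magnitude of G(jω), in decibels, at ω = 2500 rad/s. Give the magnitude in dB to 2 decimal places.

-64.54 dB

|j2500| = 2500
|j2500 + 34| = √(2500² + 34²) = 2500
|j2500 + 256| = √(2500² + 256²) = 2513
|G(j2500)| = 1.49 × 2500 / (2500 × 2513) = 0.00059284
20 log₁₀(0.00059284) = -64.541 dB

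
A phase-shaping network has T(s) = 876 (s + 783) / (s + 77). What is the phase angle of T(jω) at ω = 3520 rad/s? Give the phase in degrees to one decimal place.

∠(j3520 + 783) = arctan(3520/783) = 77.46°
∠(j3520 + 77) = arctan(3520/77) = 88.75°
∠T(j3520) = 77.46° − 88.75° = -11.29°

-11.3°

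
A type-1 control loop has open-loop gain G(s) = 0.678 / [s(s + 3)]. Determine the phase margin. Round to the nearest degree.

86°

Gain crossover: |G(jω)| = 1 at ω ≈ 0.225 rad/s.
∠G(j0.225) = −90° − arctan(0.225/3) ≈ -94.30°
PM = 180° + (-94.30°) = 85.70°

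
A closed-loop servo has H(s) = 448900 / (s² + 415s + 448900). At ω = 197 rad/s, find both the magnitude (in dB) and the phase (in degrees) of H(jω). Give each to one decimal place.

|H| = 0.6 dB, ∠H = -11.3°

|(j197)² + 415(j197) + 448900| = |4.1009e+05 + j81755| = 4.182e+05
|H(j197)| = 448900 / 4.182e+05 = 1.0735
20 log₁₀(1.0735) = 0.62 dB
∠[(j197)² + 415(j197) + 448900] = ∠[4.1009e+05 + j81755] = 11.27°
∠H(j197) = −11.27° = -11.27°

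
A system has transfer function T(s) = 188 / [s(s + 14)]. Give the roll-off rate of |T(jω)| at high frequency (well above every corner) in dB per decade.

With 0 zeros and 2 poles, the high-frequency asymptotic slope is 20 × (0 − 2) = -40 dB/decade.

-40 dB/decade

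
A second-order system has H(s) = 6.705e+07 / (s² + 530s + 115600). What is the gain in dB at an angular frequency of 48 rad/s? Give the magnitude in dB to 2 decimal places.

|(j48)² + 530(j48) + 115600| = |1.133e+05 + j25440| = 1.161e+05
|H(j48)| = 6.705e+07 / 1.161e+05 = 577.43
20 log₁₀(577.43) = 55.230 dB

55.23 dB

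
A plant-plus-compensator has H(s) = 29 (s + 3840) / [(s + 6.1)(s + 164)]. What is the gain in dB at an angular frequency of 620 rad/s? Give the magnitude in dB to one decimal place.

-10.9 dB

|j620 + 3840| = √(620² + 3840²) = 3890
|j620 + 6.1| = √(620² + 6.1²) = 620
|j620 + 164| = √(620² + 164²) = 641.3
|H(j620)| = 29 × 3890 / (620 × 641.3) = 0.28368
20 log₁₀(0.28368) = -10.94 dB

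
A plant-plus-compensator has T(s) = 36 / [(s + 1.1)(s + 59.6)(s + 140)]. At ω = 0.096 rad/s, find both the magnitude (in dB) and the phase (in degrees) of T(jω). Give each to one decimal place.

|j0.096 + 1.1| = √(0.096² + 1.1²) = 1.104
|j0.096 + 59.6| = √(0.096² + 59.6²) = 59.6
|j0.096 + 140| = √(0.096² + 140²) = 140
|T(j0.096)| = 36 / (1.104 × 59.6 × 140) = 0.0039074
20 log₁₀(0.0039074) = -48.16 dB
∠(j0.096 + 1.1) = arctan(0.096/1.1) = 4.99°
∠(j0.096 + 59.6) = arctan(0.096/59.6) = 0.09°
∠(j0.096 + 140) = arctan(0.096/140) = 0.04°
∠T(j0.096) = − (4.99° + 0.09° + 0.04°) = -5.12°

|T| = -48.2 dB, ∠T = -5.1°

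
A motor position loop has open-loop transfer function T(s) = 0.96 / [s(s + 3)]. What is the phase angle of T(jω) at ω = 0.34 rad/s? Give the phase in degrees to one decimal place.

-96.5 deg

∠(j0.34 + 3) = arctan(0.34/3) = 6.47°
∠(j0.34) = 90.00°
∠T(j0.34) = − (6.47° + 90.00°) = -96.47°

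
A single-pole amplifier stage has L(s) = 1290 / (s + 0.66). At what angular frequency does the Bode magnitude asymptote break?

The single real pole at s = −0.66 gives a corner at ω = 0.66 rad s⁻¹.

0.66 rad s⁻¹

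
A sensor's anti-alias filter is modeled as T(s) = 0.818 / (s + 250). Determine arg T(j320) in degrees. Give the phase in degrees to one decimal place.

∠(j320 + 250) = arctan(320/250) = 52.00°
∠T(j320) = −52.00° = -52.00°

-52.0°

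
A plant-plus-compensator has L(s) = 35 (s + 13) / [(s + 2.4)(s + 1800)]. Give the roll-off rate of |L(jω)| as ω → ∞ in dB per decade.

-20 dB/decade

With 1 zero and 2 poles, the high-frequency asymptotic slope is 20 × (1 − 2) = -20 dB/decade.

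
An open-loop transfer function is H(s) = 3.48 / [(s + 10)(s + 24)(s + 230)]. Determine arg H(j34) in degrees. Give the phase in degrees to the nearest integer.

∠(j34 + 10) = arctan(34/10) = 73.61°
∠(j34 + 24) = arctan(34/24) = 54.78°
∠(j34 + 230) = arctan(34/230) = 8.41°
∠H(j34) = − (73.61° + 54.78° + 8.41°) = -136.80°

-137°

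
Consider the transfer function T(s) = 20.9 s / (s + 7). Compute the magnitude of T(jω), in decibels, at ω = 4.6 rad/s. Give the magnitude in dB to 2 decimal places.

21.20 dB

|j4.6| = 4.6
|j4.6 + 7| = √(4.6² + 7²) = 8.376
|T(j4.6)| = 20.9 × 4.6 / 8.376 = 11.478
20 log₁₀(11.478) = 21.197 dB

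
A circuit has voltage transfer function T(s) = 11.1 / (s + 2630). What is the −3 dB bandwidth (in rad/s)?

For a single-pole low-pass, the −3 dB point is at the pole: ω = 2630 rad/s.

2630 rad/s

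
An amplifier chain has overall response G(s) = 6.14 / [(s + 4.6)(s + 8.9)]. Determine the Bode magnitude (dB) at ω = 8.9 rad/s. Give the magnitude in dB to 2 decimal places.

-26.25 dB

|j8.9 + 4.6| = √(8.9² + 4.6²) = 10.02
|j8.9 + 8.9| = √(8.9² + 8.9²) = 12.59
|G(j8.9)| = 6.14 / (10.02 × 12.59) = 0.048692
20 log₁₀(0.048692) = -26.251 dB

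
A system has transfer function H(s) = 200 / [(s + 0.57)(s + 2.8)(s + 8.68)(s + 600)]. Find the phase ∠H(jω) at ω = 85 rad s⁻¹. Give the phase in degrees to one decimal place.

∠(j85 + 0.57) = arctan(85/0.57) = 89.62°
∠(j85 + 2.8) = arctan(85/2.8) = 88.11°
∠(j85 + 8.68) = arctan(85/8.68) = 84.17°
∠(j85 + 600) = arctan(85/600) = 8.06°
∠H(j85) = − (89.62° + 88.11° + 84.17° + 8.06°) = -269.96°

-270.0°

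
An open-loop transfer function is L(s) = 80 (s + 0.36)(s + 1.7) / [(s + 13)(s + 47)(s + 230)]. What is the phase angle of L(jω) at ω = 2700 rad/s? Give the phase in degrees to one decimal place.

-83.9°

∠(j2700 + 0.36) = arctan(2700/0.36) = 89.99°
∠(j2700 + 1.7) = arctan(2700/1.7) = 89.96°
∠(j2700 + 13) = arctan(2700/13) = 89.72°
∠(j2700 + 47) = arctan(2700/47) = 89.00°
∠(j2700 + 230) = arctan(2700/230) = 85.13°
∠L(j2700) = 89.99° + 89.96° − (89.72° + 89.00° + 85.13°) = -83.90°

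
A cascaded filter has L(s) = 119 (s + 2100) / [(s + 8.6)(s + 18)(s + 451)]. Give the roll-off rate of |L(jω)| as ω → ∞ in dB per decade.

With 1 zero and 3 poles, the high-frequency asymptotic slope is 20 × (1 − 3) = -40 dB/decade.

-40 dB/decade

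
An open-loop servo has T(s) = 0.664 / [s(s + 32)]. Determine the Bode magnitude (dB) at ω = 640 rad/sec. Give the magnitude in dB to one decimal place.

-115.8 dB

|j640 + 32| = √(640² + 32²) = 640.8
|j640| = 640
|T(j640)| = 0.664 / (640.8 × 640) = 1.6191e-06
20 log₁₀(1.6191e-06) = -115.81 dB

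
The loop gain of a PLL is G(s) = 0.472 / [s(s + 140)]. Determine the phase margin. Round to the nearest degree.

Gain crossover: |G(jω)| = 1 at ω ≈ 0.00337 rad/sec.
∠G(j0.00337) = −90° − arctan(0.00337/140) ≈ -90.00°
PM = 180° + (-90.00°) = 90.00°

90 deg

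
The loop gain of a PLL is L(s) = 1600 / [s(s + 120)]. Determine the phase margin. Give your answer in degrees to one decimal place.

Gain crossover: |L(jω)| = 1 at ω ≈ 13.3 rad/s.
∠L(j13.3) = −90° − arctan(13.3/120) ≈ -96.30°
PM = 180° + (-96.30°) = 83.70°

83.7°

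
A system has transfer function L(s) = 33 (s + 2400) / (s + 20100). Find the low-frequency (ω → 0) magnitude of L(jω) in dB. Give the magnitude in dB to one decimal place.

11.9 dB

L(0) = 33 × 2400 / 20100 = 3.9403
20 log₁₀(3.9403) = 11.91 dB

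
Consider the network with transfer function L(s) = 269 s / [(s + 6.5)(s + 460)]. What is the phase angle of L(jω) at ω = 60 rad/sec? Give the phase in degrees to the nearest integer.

-1 deg

∠(j60) = 90.00°
∠(j60 + 6.5) = arctan(60/6.5) = 83.82°
∠(j60 + 460) = arctan(60/460) = 7.43°
∠L(j60) = 90.00° − (83.82° + 7.43°) = -1.25°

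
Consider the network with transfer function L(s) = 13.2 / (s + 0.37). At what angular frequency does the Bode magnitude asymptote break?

0.37 rad/s

The single real pole at s = −0.37 gives a corner at ω = 0.37 rad/s.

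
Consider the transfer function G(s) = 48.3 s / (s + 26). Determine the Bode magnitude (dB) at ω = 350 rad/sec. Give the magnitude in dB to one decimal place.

33.7 dB

|j350| = 350
|j350 + 26| = √(350² + 26²) = 351
|G(j350)| = 48.3 × 350 / 351 = 48.167
20 log₁₀(48.167) = 33.66 dB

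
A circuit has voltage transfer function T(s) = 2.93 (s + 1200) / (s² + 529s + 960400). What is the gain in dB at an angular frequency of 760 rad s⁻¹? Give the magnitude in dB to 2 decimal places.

|j760 + 1200| = √(760² + 1200²) = 1420
|(j760)² + 529(j760) + 960400| = |3.828e+05 + j4.0204e+05| = 5.551e+05
|T(j760)| = 2.93 × 1420 / 5.551e+05 = 0.007497
20 log₁₀(0.007497) = -42.502 dB

-42.50 dB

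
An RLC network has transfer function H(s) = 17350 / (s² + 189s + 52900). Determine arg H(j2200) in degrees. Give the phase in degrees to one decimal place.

-175.0°

∠[(j2200)² + 189(j2200) + 52900] = ∠[-4.7871e+06 + j4.158e+05] = 175.04°
∠H(j2200) = −175.04° = -175.04°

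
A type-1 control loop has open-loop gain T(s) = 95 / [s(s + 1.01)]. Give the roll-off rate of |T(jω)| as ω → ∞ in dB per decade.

-40 dB/decade

With 0 zeros and 2 poles, the high-frequency asymptotic slope is 20 × (0 − 2) = -40 dB/decade.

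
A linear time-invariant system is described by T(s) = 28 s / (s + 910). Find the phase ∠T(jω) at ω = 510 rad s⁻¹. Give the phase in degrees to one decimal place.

∠(j510) = 90.00°
∠(j510 + 910) = arctan(510/910) = 29.27°
∠T(j510) = 90.00° − 29.27° = 60.73°

60.7°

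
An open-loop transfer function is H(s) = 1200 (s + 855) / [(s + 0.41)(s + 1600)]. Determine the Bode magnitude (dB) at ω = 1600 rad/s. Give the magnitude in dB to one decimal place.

|j1600 + 855| = √(1600² + 855²) = 1814
|j1600 + 0.41| = √(1600² + 0.41²) = 1600
|j1600 + 1600| = √(1600² + 1600²) = 2263
|H(j1600)| = 1200 × 1814 / (1600 × 2263) = 0.6013
20 log₁₀(0.6013) = -4.42 dB

-4.4 dB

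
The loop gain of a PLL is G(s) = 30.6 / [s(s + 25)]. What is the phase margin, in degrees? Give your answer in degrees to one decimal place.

87.2°

Gain crossover: |G(jω)| = 1 at ω ≈ 1.22 rad/s.
∠G(j1.22) = −90° − arctan(1.22/25) ≈ -92.80°
PM = 180° + (-92.80°) = 87.20°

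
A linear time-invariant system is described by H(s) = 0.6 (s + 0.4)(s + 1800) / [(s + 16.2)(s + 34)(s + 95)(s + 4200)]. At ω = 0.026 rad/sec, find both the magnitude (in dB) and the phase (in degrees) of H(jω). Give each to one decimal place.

|H| = -114.1 dB, ∠H = 3.6°

|j0.026 + 0.4| = √(0.026² + 0.4²) = 0.4008
|j0.026 + 1800| = √(0.026² + 1800²) = 1800
|j0.026 + 16.2| = √(0.026² + 16.2²) = 16.2
|j0.026 + 34| = √(0.026² + 34²) = 34
|j0.026 + 95| = √(0.026² + 95²) = 95
|j0.026 + 4200| = √(0.026² + 4200²) = 4200
|H(j0.026)| = 0.6 × 0.4008 × 1800 / (16.2 × 34 × 95 × 4200) = 1.9698e-06
20 log₁₀(1.9698e-06) = -114.11 dB
∠(j0.026 + 0.4) = arctan(0.026/0.4) = 3.72°
∠(j0.026 + 1800) = arctan(0.026/1800) = 0.00°
∠(j0.026 + 16.2) = arctan(0.026/16.2) = 0.09°
∠(j0.026 + 34) = arctan(0.026/34) = 0.04°
∠(j0.026 + 95) = arctan(0.026/95) = 0.02°
∠(j0.026 + 4200) = arctan(0.026/4200) = 0.00°
∠H(j0.026) = 3.72° + 0.00° − (0.09° + 0.04° + 0.02° + 0.00°) = 3.57°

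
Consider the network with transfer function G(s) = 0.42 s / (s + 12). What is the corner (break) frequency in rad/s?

The single real pole at s = −12 gives a corner at ω = 12 rad/s.

12 rad/s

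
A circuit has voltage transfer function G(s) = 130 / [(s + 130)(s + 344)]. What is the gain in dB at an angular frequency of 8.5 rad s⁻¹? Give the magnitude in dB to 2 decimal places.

-50.75 dB

|j8.5 + 130| = √(8.5² + 130²) = 130.3
|j8.5 + 344| = √(8.5² + 344²) = 344.1
|G(j8.5)| = 130 / (130.3 × 344.1) = 0.0028999
20 log₁₀(0.0028999) = -50.752 dB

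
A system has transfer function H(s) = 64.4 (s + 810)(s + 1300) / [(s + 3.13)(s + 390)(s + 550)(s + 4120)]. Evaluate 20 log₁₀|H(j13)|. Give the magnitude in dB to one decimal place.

|j13 + 810| = √(13² + 810²) = 810.1
|j13 + 1300| = √(13² + 1300²) = 1300
|j13 + 3.13| = √(13² + 3.13²) = 13.37
|j13 + 390| = √(13² + 390²) = 390.2
|j13 + 550| = √(13² + 550²) = 550.2
|j13 + 4120| = √(13² + 4120²) = 4120
|H(j13)| = 64.4 × 810.1 × 1300 / (13.37 × 390.2 × 550.2 × 4120) = 0.0057349
20 log₁₀(0.0057349) = -44.83 dB

-44.8 dB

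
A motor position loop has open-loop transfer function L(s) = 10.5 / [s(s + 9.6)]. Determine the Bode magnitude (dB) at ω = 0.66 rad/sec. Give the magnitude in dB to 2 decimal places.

|j0.66 + 9.6| = √(0.66² + 9.6²) = 9.623
|j0.66| = 0.66
|L(j0.66)| = 10.5 / (9.623 × 0.66) = 1.6533
20 log₁₀(1.6533) = 4.367 dB

4.37 dB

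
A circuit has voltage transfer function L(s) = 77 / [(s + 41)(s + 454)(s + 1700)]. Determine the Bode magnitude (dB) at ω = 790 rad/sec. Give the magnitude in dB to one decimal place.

-144.9 dB

|j790 + 41| = √(790² + 41²) = 791.1
|j790 + 454| = √(790² + 454²) = 911.2
|j790 + 1700| = √(790² + 1700²) = 1875
|L(j790)| = 77 / (791.1 × 911.2 × 1875) = 5.6987e-08
20 log₁₀(5.6987e-08) = -144.88 dB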